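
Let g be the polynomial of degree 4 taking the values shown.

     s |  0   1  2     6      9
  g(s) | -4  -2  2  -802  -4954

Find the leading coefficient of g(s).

Write g(s) = as^4 + bs^3 + cs^2 + ds + e. Substituting each data point gives a linear system:
  e = -4
  a + b + c + d + e = -2
  16a + 8b + 4c + 2d + e = 2
  1296a + 216b + 36c + 6d + e = -802
  6561a + 729b + 81c + 9d + e = -4954
Solving the system yields a = -1, b = 2, c = 2, d = -1, e = -4.
So g(s) = -s⁴ + 2s³ + 2s² - s - 4.
The leading coefficient is -1.

-1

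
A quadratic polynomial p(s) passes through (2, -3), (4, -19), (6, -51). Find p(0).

Using the Lagrange interpolation formula with nodes 2, 4, 6:
  L_0(s) = (s - 4)(s - 6) / 8
  L_1(s) = (s - 2)(s - 6) / -4
  L_2(s) = (s - 2)(s - 4) / 8
Then p(s) = -3·L_0(s) - 19·L_1(s) - 51·L_2(s).
Expanding and collecting terms gives p(s) = -2s^2 + 4s - 3.
Evaluating at s = 0: p(0) = -3.

-3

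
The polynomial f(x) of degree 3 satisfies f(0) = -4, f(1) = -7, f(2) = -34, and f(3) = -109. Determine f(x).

Write f(x) = ax^3 + bx^2 + cx + d. Substituting each data point gives a linear system:
  d = -4
  a + b + c + d = -7
  8a + 4b + 2c + d = -34
  27a + 9b + 3c + d = -109
Solving the system yields a = -4, b = 0, c = 1, d = -4.
So f(x) = -4x³ + x - 4.
Check: f(0) = -4. ✓

f(x) = -4x^3 + x - 4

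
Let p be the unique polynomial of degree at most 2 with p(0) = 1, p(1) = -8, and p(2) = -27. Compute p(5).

-144

Forward differences of the values at t = 0, 1, 2:
  p  : 1  -8  -27
  Δ  : -9  -19
  Δ^2: -10
The second differences are constant, confirming degree 2.
Interpolating (Newton forward form) and evaluating at t = 5 gives p(5) = -144.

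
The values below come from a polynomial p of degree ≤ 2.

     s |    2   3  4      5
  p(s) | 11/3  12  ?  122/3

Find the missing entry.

On equispaced nodes a degree-2 polynomial has vanishing third forward difference, so
  - p(2) + 3·p(3) - 3·p(4) + p(5) = 0.
Substituting the known values and solving for p(4):
  -3·p(4) = -73
  p(4) = 73/3.

73/3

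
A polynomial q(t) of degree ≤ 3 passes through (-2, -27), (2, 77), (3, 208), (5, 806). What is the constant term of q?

Write q(t) = at^3 + bt^2 + ct + d. Substituting each data point gives a linear system:
  -8a + 4b - 2c + d = -27
  8a + 4b + 2c + d = 77
  27a + 9b + 3c + d = 208
  125a + 25b + 5c + d = 806
Solving the system yields a = 5, b = 6, c = 6, d = 1.
So q(t) = 5t^3 + 6t^2 + 6t + 1.
The constant term is 1.

1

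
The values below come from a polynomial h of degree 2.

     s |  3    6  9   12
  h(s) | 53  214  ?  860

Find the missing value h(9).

The 3 known points determine the degree-2 polynomial uniquely.
Write h(s) = as^2 + bs + c. Substituting each data point gives a linear system:
  9a + 3b + c = 53
  36a + 6b + c = 214
  144a + 12b + c = 860
Solving the system yields a = 6, b = -1/3, c = 0.
So h(s) = 6s² - (1/3)s.
Then h(9) = 483.

483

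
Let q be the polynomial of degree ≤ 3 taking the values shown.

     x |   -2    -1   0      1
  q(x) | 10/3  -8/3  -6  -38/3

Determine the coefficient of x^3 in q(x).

Write q(x) = ax^3 + bx^2 + cx + d. Substituting each data point gives a linear system:
  -8a + 4b - 2c + d = 10/3
  -a + b - c + d = -8/3
  d = -6
  a + b + c + d = -38/3
Solving the system yields a = -1, b = -5/3, c = -4, d = -6.
So q(x) = -x^3 - (5/3)x^2 - 4x - 6.
The leading coefficient is -1.

-1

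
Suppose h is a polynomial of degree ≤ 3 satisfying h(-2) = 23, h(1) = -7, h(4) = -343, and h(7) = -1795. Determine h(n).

Write h(n) = an^3 + bn^2 + cn + d. Substituting each data point gives a linear system:
  -8a + 4b - 2c + d = 23
  a + b + c + d = -7
  64a + 16b + 4c + d = -343
  343a + 49b + 7c + d = -1795
Solving the system yields a = -5, b = -2, c = 3, d = -3.
So h(n) = -5n³ - 2n² + 3n - 3.
Check: h(7) = -1795. ✓

h(n) = -5n^3 - 2n^2 + 3n - 3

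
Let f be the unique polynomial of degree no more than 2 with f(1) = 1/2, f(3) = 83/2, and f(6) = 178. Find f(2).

16

Using the Lagrange interpolation formula with nodes 1, 3, 6:
  L_0(t) = (t - 3)(t - 6) / 10
  L_1(t) = (t - 1)(t - 6) / -6
  L_2(t) = (t - 1)(t - 3) / 15
Then f(t) = 1/2·L_0(t) + 83/2·L_1(t) + 178·L_2(t).
Expanding and collecting terms gives f(t) = 5t² + (1/2)t - 5.
Evaluating at t = 2: f(2) = 16.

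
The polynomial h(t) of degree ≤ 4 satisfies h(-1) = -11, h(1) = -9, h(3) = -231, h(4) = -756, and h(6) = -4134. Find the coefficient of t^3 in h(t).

Write h(t) = at^4 + bt^3 + ct^2 + dt + e. Substituting each data point gives a linear system:
  a - b + c - d + e = -11
  a + b + c + d + e = -9
  81a + 27b + 9c + 3d + e = -231
  256a + 64b + 16c + 4d + e = -756
  1296a + 216b + 36c + 6d + e = -4134
Solving the system yields a = -4, b = 6, c = -6, d = -5, e = 0.
So h(t) = -4t^4 + 6t^3 - 6t^2 - 5t.
The coefficient of t^3 is 6.

6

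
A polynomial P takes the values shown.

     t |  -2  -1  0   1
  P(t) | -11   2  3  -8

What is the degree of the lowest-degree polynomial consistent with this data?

Forward differences of the values at t = -2, -1, 0, 1:
  P  : -11  2  3  -8
  Δ  : 13  1  -11
  Δ^2: -12  -12
  Δ^3: 0
The second differences are constant (-12) and nonzero, while all higher differences vanish, so the minimal degree is 2.

2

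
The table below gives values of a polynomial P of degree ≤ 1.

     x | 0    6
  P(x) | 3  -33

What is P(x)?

Using the Lagrange interpolation formula with nodes 0, 6:
  L_0(x) = (x - 6) / -6
  L_1(x) = x / 6
Then P(x) = 3·L_0(x) - 33·L_1(x).
Expanding and collecting terms gives P(x) = -6x + 3.
Check: P(6) = -33. ✓

P(x) = -6x + 3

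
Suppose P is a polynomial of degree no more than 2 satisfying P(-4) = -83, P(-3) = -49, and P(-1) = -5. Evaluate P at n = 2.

1

Using the Lagrange interpolation formula with nodes -4, -3, -1:
  L_0(n) = (n + 3)(n + 1) / 3
  L_1(n) = (n + 4)(n + 1) / -2
  L_2(n) = (n + 4)(n + 3) / 6
Then P(n) = -83·L_0(n) - 49·L_1(n) - 5·L_2(n).
Expanding and collecting terms gives P(n) = -4n² + 6n + 5.
Evaluating at n = 2: P(2) = 1.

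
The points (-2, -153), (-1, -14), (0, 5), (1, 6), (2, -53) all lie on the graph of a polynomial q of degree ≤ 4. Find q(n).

q(n) = -6n^4 + 5n^3 - 3n^2 + 5n + 5

Write q(n) = an^4 + bn^3 + cn^2 + dn + e. Substituting each data point gives a linear system:
  16a - 8b + 4c - 2d + e = -153
  a - b + c - d + e = -14
  e = 5
  a + b + c + d + e = 6
  16a + 8b + 4c + 2d + e = -53
Solving the system yields a = -6, b = 5, c = -3, d = 5, e = 5.
So q(n) = -6n^4 + 5n^3 - 3n^2 + 5n + 5.
Check: q(1) = 6. ✓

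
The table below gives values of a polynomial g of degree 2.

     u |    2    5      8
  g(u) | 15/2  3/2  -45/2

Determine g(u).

g(u) = -u^2 + 5u + 3/2

Write g(u) = au^2 + bu + c. Substituting each data point gives a linear system:
  4a + 2b + c = 15/2
  25a + 5b + c = 3/2
  64a + 8b + c = -45/2
Solving the system yields a = -1, b = 5, c = 3/2.
So g(u) = -u^2 + 5u + 3/2.
Check: g(2) = 15/2. ✓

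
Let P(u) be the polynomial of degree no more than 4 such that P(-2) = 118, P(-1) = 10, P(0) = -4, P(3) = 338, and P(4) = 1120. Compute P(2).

Using the Lagrange interpolation formula with nodes -2, -1, 0, 3, 4:
  L_0(u) = (u + 1)u(u - 3)(u - 4) / 60
  L_1(u) = (u + 2)u(u - 3)(u - 4) / -20
  L_2(u) = (u + 2)(u + 1)(u - 3)(u - 4) / 24
  L_3(u) = (u + 2)(u + 1)u(u - 4) / -60
  L_4(u) = (u + 2)(u + 1)u(u - 3) / 120
Then P(u) = 118·L_0(u) + 10·L_1(u) - 4·L_2(u) + 338·L_3(u) + 1120·L_4(u).
Expanding and collecting terms gives P(u) = 5u^4 - 3u^3 + 3u^2 - 3u - 4.
Evaluating at u = 2: P(2) = 58.

58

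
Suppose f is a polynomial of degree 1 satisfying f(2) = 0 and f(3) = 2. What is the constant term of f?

-4

Write f(n) = an + b. Substituting each data point gives a linear system:
  2a + b = 0
  3a + b = 2
Solving the system yields a = 2, b = -4.
So f(n) = 2n - 4.
The constant term is -4.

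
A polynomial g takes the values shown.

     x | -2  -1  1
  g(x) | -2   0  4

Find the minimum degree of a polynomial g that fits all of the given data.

Divided differences on the nodes -2, -1, 1:
  order 0: -2  0  4
  order 1: 2  2
  order 2: 0
The order-1 divided differences are all 2 (nonzero) and every higher order vanishes, so the data lies on a polynomial of degree exactly 1.

1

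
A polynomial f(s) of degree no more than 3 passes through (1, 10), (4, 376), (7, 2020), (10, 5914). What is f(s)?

Using the Lagrange interpolation formula with nodes 1, 4, 7, 10:
  L_0(s) = (s - 4)(s - 7)(s - 10) / -162
  L_1(s) = (s - 1)(s - 7)(s - 10) / 54
  L_2(s) = (s - 1)(s - 4)(s - 10) / -54
  L_3(s) = (s - 1)(s - 4)(s - 7) / 162
Then f(s) = 10·L_0(s) + 376·L_1(s) + 2020·L_2(s) + 5914·L_3(s).
Expanding and collecting terms gives f(s) = 6s³ - s² + s + 4.
Check: f(4) = 376. ✓

f(s) = 6s^3 - s^2 + s + 4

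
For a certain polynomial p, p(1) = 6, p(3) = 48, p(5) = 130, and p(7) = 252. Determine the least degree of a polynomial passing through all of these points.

2

Forward differences of the values at n = 1, 3, 5, 7:
  p  : 6  48  130  252
  Δ  : 42  82  122
  Δ^2: 40  40
  Δ^3: 0
The second differences are constant (40) and nonzero, while all higher differences vanish, so the minimal degree is 2.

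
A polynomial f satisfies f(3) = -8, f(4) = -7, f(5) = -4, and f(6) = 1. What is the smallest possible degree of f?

2

Forward differences of the values at u = 3, 4, 5, 6:
  f  : -8  -7  -4  1
  Δ  : 1  3  5
  Δ^2: 2  2
  Δ^3: 0
The second differences are constant (2) and nonzero, while all higher differences vanish, so the minimal degree is 2.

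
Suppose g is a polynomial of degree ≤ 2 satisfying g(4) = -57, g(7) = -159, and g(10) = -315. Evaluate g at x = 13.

-525

Using the Lagrange interpolation formula with nodes 4, 7, 10:
  L_0(x) = (x - 7)(x - 10) / 18
  L_1(x) = (x - 4)(x - 10) / -9
  L_2(x) = (x - 4)(x - 7) / 18
Then g(x) = -57·L_0(x) - 159·L_1(x) - 315·L_2(x).
Expanding and collecting terms gives g(x) = -3x² - x - 5.
Evaluating at x = 13: g(13) = -525.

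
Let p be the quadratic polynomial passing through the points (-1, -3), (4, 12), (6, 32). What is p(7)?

Using the Lagrange interpolation formula with nodes -1, 4, 6:
  L_0(u) = (u - 4)(u - 6) / 35
  L_1(u) = (u + 1)(u - 6) / -10
  L_2(u) = (u + 1)(u - 4) / 14
Then p(u) = -3·L_0(u) + 12·L_1(u) + 32·L_2(u).
Expanding and collecting terms gives p(u) = u² - 4.
Evaluating at u = 7: p(7) = 45.

45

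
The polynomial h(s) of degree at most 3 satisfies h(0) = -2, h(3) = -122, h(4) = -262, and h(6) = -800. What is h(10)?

-3412

Using the Lagrange interpolation formula with nodes 0, 3, 4, 6:
  L_0(s) = (s - 3)(s - 4)(s - 6) / -72
  L_1(s) = s(s - 4)(s - 6) / 9
  L_2(s) = s(s - 3)(s - 6) / -8
  L_3(s) = s(s - 3)(s - 4) / 36
Then h(s) = -2·L_0(s) - 122·L_1(s) - 262·L_2(s) - 800·L_3(s).
Expanding and collecting terms gives h(s) = -3s^3 - 4s^2 - s - 2.
Evaluating at s = 10: h(10) = -3412.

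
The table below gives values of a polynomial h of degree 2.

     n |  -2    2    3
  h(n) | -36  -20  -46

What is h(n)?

h(n) = -6n^2 + 4n - 4

Write h(n) = an^2 + bn + c. Substituting each data point gives a linear system:
  4a - 2b + c = -36
  4a + 2b + c = -20
  9a + 3b + c = -46
Solving the system yields a = -6, b = 4, c = -4.
So h(n) = -6n² + 4n - 4.
Check: h(3) = -46. ✓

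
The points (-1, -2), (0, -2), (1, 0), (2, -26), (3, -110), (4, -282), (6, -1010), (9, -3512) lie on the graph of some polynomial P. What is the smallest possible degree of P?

Divided differences on the nodes -1, 0, 1, 2, 3, 4, 6, 9:
  order 0: -2  -2  0  -26  -110  -282  -1010  -3512
  order 1: 0  2  -26  -84  -172  -364  -834
  order 2: 1  -14  -29  -44  -64  -94
  order 3: -5  -5  -5  -5  -5
  order 4: 0  0  0  0
  order 5: 0  0  0
  order 6: 0  0
  order 7: 0
The order-3 divided differences are all -5 (nonzero) and every higher order vanishes, so the data lies on a polynomial of degree exactly 3.

3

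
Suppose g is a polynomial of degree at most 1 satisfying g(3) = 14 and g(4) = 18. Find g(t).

g(t) = 4t + 2

Write g(t) = at + b. Substituting each data point gives a linear system:
  3a + b = 14
  4a + b = 18
Solving the system yields a = 4, b = 2.
So g(t) = 4t + 2.
Check: g(3) = 14. ✓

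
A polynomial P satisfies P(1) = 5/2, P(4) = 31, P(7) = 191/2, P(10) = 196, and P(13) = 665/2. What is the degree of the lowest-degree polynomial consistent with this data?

Forward differences of the values at s = 1, 4, 7, 10, 13:
  P  : 5/2  31  191/2  196  665/2
  Δ  : 57/2  129/2  201/2  273/2
  Δ^2: 36  36  36
  Δ^3: 0  0
  Δ^4: 0
The second differences are constant (36) and nonzero, while all higher differences vanish, so the minimal degree is 2.

2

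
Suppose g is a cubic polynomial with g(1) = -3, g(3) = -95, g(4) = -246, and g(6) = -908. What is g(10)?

-4512

Using the Lagrange interpolation formula with nodes 1, 3, 4, 6:
  L_0(n) = (n - 3)(n - 4)(n - 6) / -30
  L_1(n) = (n - 1)(n - 4)(n - 6) / 6
  L_2(n) = (n - 1)(n - 3)(n - 6) / -6
  L_3(n) = (n - 1)(n - 3)(n - 4) / 30
Then g(n) = -3·L_0(n) - 95·L_1(n) - 246·L_2(n) - 908·L_3(n).
Expanding and collecting terms gives g(n) = -5n³ + 5n² - n - 2.
Evaluating at n = 10: g(10) = -4512.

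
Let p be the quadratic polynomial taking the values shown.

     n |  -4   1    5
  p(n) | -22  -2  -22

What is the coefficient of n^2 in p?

Write p(n) = an^2 + bn + c. Substituting each data point gives a linear system:
  16a - 4b + c = -22
  a + b + c = -2
  25a + 5b + c = -22
Solving the system yields a = -1, b = 1, c = -2.
So p(n) = -n^2 + n - 2.
The leading coefficient is -1.

-1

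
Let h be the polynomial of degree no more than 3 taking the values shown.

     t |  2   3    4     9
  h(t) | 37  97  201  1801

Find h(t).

h(t) = 2t^3 + 4t^2 + 2t + 1

Write h(t) = at^3 + bt^2 + ct + d. Substituting each data point gives a linear system:
  8a + 4b + 2c + d = 37
  27a + 9b + 3c + d = 97
  64a + 16b + 4c + d = 201
  729a + 81b + 9c + d = 1801
Solving the system yields a = 2, b = 4, c = 2, d = 1.
So h(t) = 2t³ + 4t² + 2t + 1.
Check: h(9) = 1801. ✓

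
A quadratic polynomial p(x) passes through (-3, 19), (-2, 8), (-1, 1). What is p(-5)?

Write p(x) = ax^2 + bx + c. Substituting each data point gives a linear system:
  9a - 3b + c = 19
  4a - 2b + c = 8
  a - b + c = 1
Solving the system yields a = 2, b = -1, c = -2.
So p(x) = 2x² - x - 2.
Then p(-5) = 53.

53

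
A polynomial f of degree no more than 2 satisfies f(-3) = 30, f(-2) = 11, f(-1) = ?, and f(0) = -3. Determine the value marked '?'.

0

On equispaced nodes a degree-2 polynomial has vanishing third forward difference, so
  - f(-3) + 3·f(-2) - 3·f(-1) + f(0) = 0.
Substituting the known values and solving for f(-1):
  -3·f(-1) = 0
  f(-1) = 0.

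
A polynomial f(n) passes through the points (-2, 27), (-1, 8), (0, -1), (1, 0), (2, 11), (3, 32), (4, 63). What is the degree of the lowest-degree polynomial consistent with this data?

2

Forward differences of the values at n = -2, -1, 0, 1, 2, 3, 4:
  f  : 27  8  -1  0  11  32  63
  Δ  : -19  -9  1  11  21  31
  Δ^2: 10  10  10  10  10
  Δ^3: 0  0  0  0
  Δ^4: 0  0  0
  Δ^5: 0  0
  Δ^6: 0
The second differences are constant (10) and nonzero, while all higher differences vanish, so the minimal degree is 2.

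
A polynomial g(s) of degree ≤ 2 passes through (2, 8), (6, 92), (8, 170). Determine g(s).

Using the Lagrange interpolation formula with nodes 2, 6, 8:
  L_0(s) = (s - 6)(s - 8) / 24
  L_1(s) = (s - 2)(s - 8) / -8
  L_2(s) = (s - 2)(s - 6) / 12
Then g(s) = 8·L_0(s) + 92·L_1(s) + 170·L_2(s).
Expanding and collecting terms gives g(s) = 3s^2 - 3s + 2.
Check: g(8) = 170. ✓

g(s) = 3s^2 - 3s + 2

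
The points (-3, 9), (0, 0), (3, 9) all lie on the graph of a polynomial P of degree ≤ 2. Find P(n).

P(n) = n^2

Write P(n) = an^2 + bn + c. Substituting each data point gives a linear system:
  9a - 3b + c = 9
  c = 0
  9a + 3b + c = 9
Solving the system yields a = 1, b = 0, c = 0.
So P(n) = n^2.
Check: P(3) = 9. ✓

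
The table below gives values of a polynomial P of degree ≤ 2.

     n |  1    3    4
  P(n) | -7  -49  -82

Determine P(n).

P(n) = -4n^2 - 5n + 2

Write P(n) = an^2 + bn + c. Substituting each data point gives a linear system:
  a + b + c = -7
  9a + 3b + c = -49
  16a + 4b + c = -82
Solving the system yields a = -4, b = -5, c = 2.
So P(n) = -4n^2 - 5n + 2.
Check: P(1) = -7. ✓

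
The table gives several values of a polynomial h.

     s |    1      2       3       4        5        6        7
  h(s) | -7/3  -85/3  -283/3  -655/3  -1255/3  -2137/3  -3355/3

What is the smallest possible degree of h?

Forward differences of the values at s = 1, 2, 3, 4, 5, 6, 7:
  h  : -7/3  -85/3  -283/3  -655/3  -1255/3  -2137/3  -3355/3
  Δ  : -26  -66  -124  -200  -294  -406
  Δ^2: -40  -58  -76  -94  -112
  Δ^3: -18  -18  -18  -18
  Δ^4: 0  0  0
  Δ^5: 0  0
  Δ^6: 0
The third differences are constant (-18) and nonzero, while all higher differences vanish, so the minimal degree is 3.

3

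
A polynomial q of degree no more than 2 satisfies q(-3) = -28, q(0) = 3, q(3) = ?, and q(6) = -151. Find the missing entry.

-38

On equispaced nodes a degree-2 polynomial has vanishing third forward difference, so
  - q(-3) + 3·q(0) - 3·q(3) + q(6) = 0.
Substituting the known values and solving for q(3):
  -3·q(3) = 114
  q(3) = -38.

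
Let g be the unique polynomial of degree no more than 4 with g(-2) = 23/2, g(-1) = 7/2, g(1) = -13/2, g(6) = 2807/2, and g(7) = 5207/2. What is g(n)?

Write g(n) = an^4 + bn^3 + cn^2 + dn + e. Substituting each data point gives a linear system:
  16a - 8b + 4c - 2d + e = 23/2
  a - b + c - d + e = 7/2
  a + b + c + d + e = -13/2
  1296a + 216b + 36c + 6d + e = 2807/2
  2401a + 343b + 49c + 7d + e = 5207/2
Solving the system yields a = 1, b = 1, c = -2, d = -6, e = -1/2.
So g(n) = n⁴ + n³ - 2n² - 6n - 1/2.
Check: g(6) = 2807/2. ✓

g(n) = n^4 + n^3 - 2n^2 - 6n - 1/2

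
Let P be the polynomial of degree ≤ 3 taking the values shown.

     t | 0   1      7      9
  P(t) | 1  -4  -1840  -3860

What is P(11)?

Write P(t) = at^3 + bt^2 + ct + d. Substituting each data point gives a linear system:
  d = 1
  a + b + c + d = -4
  343a + 49b + 7c + d = -1840
  729a + 81b + 9c + d = -3860
Solving the system yields a = -5, b = -3, c = 3, d = 1.
So P(t) = -5t^3 - 3t^2 + 3t + 1.
Then P(11) = -6984.

-6984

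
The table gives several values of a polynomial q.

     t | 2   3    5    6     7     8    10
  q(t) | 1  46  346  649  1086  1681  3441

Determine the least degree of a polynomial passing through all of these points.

3

Divided differences on the nodes 2, 3, 5, 6, 7, 8, 10:
  order 0: 1  46  346  649  1086  1681  3441
  order 1: 45  150  303  437  595  880
  order 2: 35  51  67  79  95
  order 3: 4  4  4  4
  order 4: 0  0  0
  order 5: 0  0
  order 6: 0
The order-3 divided differences are all 4 (nonzero) and every higher order vanishes, so the data lies on a polynomial of degree exactly 3.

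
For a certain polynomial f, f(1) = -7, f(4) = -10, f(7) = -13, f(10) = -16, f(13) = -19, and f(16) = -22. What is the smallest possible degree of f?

Forward differences of the values at t = 1, 4, 7, 10, 13, 16:
  f  : -7  -10  -13  -16  -19  -22
  Δ  : -3  -3  -3  -3  -3
  Δ^2: 0  0  0  0
  Δ^3: 0  0  0
  Δ^4: 0  0
  Δ^5: 0
The first differences are constant (-3) and nonzero, while all higher differences vanish, so the minimal degree is 1.

1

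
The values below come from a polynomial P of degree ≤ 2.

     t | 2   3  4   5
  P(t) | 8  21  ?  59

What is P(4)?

38

The 3 known points determine the degree-2 polynomial uniquely.
Write P(t) = at^2 + bt + c. Substituting each data point gives a linear system:
  4a + 2b + c = 8
  9a + 3b + c = 21
  25a + 5b + c = 59
Solving the system yields a = 2, b = 3, c = -6.
So P(t) = 2t^2 + 3t - 6.
Then P(4) = 38.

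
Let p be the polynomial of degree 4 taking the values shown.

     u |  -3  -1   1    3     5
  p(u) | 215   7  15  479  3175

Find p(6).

6335

Write p(u) = au^4 + bu^3 + cu^2 + du + e. Substituting each data point gives a linear system:
  81a - 27b + 9c - 3d + e = 215
  a - b + c - d + e = 7
  a + b + c + d + e = 15
  81a + 27b + 9c + 3d + e = 479
  625a + 125b + 25c + 5d + e = 3175
Solving the system yields a = 4, b = 5, c = 2, d = -1, e = 5.
So p(u) = 4u⁴ + 5u³ + 2u² - u + 5.
Then p(6) = 6335.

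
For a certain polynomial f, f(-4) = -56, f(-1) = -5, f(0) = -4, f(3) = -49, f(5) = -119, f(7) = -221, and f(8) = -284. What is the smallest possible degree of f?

2

Divided differences on the nodes -4, -1, 0, 3, 5, 7, 8:
  order 0: -56  -5  -4  -49  -119  -221  -284
  order 1: 17  1  -15  -35  -51  -63
  order 2: -4  -4  -4  -4  -4
  order 3: 0  0  0  0
  order 4: 0  0  0
  order 5: 0  0
  order 6: 0
The order-2 divided differences are all -4 (nonzero) and every higher order vanishes, so the data lies on a polynomial of degree exactly 2.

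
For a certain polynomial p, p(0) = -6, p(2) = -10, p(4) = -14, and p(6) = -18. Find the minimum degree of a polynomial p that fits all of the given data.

Forward differences of the values at u = 0, 2, 4, 6:
  p  : -6  -10  -14  -18
  Δ  : -4  -4  -4
  Δ^2: 0  0
  Δ^3: 0
The first differences are constant (-4) and nonzero, while all higher differences vanish, so the minimal degree is 1.

1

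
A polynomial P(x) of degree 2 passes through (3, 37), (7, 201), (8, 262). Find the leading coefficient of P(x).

4

Write P(x) = ax^2 + bx + c. Substituting each data point gives a linear system:
  9a + 3b + c = 37
  49a + 7b + c = 201
  64a + 8b + c = 262
Solving the system yields a = 4, b = 1, c = -2.
So P(x) = 4x^2 + x - 2.
The leading coefficient is 4.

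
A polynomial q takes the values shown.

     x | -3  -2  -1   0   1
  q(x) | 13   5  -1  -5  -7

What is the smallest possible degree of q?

2

Forward differences of the values at x = -3, -2, -1, 0, 1:
  q  : 13  5  -1  -5  -7
  Δ  : -8  -6  -4  -2
  Δ^2: 2  2  2
  Δ^3: 0  0
  Δ^4: 0
The second differences are constant (2) and nonzero, while all higher differences vanish, so the minimal degree is 2.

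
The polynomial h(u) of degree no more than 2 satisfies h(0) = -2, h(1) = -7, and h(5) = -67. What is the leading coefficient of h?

-2

Write h(u) = au^2 + bu + c. Substituting each data point gives a linear system:
  c = -2
  a + b + c = -7
  25a + 5b + c = -67
Solving the system yields a = -2, b = -3, c = -2.
So h(u) = -2u^2 - 3u - 2.
The leading coefficient is -2.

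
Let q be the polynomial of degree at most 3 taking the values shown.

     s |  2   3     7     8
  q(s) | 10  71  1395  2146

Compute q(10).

4362

Write q(s) = as^3 + bs^2 + cs + d. Substituting each data point gives a linear system:
  8a + 4b + 2c + d = 10
  27a + 9b + 3c + d = 71
  343a + 49b + 7c + d = 1395
  512a + 64b + 8c + d = 2146
Solving the system yields a = 5, b = -6, c = -4, d = 2.
So q(s) = 5s^3 - 6s^2 - 4s + 2.
Then q(10) = 4362.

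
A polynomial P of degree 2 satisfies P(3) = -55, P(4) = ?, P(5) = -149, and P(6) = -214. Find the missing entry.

On equispaced nodes a degree-2 polynomial has vanishing third forward difference, so
  - P(3) + 3·P(4) - 3·P(5) + P(6) = 0.
Substituting the known values and solving for P(4):
  3·P(4) = -288
  P(4) = -96.

-96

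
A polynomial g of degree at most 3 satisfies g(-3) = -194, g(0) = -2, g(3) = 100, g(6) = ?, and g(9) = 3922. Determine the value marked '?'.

On equispaced nodes a degree-3 polynomial has vanishing fourth forward difference, so
  g(-3) - 4·g(0) + 6·g(3) - 4·g(6) + g(9) = 0.
Substituting the known values and solving for g(6):
  -4·g(6) = -4336
  g(6) = 1084.

1084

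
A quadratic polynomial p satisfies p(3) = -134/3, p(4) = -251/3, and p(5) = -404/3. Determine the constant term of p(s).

Write p(s) = as^2 + bs + c. Substituting each data point gives a linear system:
  9a + 3b + c = -134/3
  16a + 4b + c = -251/3
  25a + 5b + c = -404/3
Solving the system yields a = -6, b = 3, c = 1/3.
So p(s) = -6s^2 + 3s + 1/3.
The constant term is 1/3.

1/3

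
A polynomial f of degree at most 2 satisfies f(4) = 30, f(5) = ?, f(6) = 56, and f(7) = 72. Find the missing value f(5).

42

The 3 known points determine the degree-2 polynomial uniquely.
Write f(x) = ax^2 + bx + c. Substituting each data point gives a linear system:
  16a + 4b + c = 30
  36a + 6b + c = 56
  49a + 7b + c = 72
Solving the system yields a = 1, b = 3, c = 2.
So f(x) = x² + 3x + 2.
Then f(5) = 42.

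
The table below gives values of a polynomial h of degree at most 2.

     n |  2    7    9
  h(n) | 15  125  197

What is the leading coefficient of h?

2

Write h(n) = an^2 + bn + c. Substituting each data point gives a linear system:
  4a + 2b + c = 15
  49a + 7b + c = 125
  81a + 9b + c = 197
Solving the system yields a = 2, b = 4, c = -1.
So h(n) = 2n^2 + 4n - 1.
The leading coefficient is 2.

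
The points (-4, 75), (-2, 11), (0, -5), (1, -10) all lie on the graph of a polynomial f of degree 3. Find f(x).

Using the Lagrange interpolation formula with nodes -4, -2, 0, 1:
  L_0(x) = (x + 2)x(x - 1) / -40
  L_1(x) = (x + 4)x(x - 1) / 12
  L_2(x) = (x + 4)(x + 2)(x - 1) / -8
  L_3(x) = (x + 4)(x + 2)x / 15
Then f(x) = 75·L_0(x) + 11·L_1(x) - 5·L_2(x) - 10·L_3(x).
Expanding and collecting terms gives f(x) = -x³ - 4x - 5.
Check: f(-4) = 75. ✓

f(x) = -x^3 - 4x - 5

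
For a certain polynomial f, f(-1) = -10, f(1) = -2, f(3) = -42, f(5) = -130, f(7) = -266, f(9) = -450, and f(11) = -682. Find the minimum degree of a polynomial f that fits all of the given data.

2

Forward differences of the values at n = -1, 1, 3, 5, 7, 9, 11:
  f  : -10  -2  -42  -130  -266  -450  -682
  Δ  : 8  -40  -88  -136  -184  -232
  Δ^2: -48  -48  -48  -48  -48
  Δ^3: 0  0  0  0
  Δ^4: 0  0  0
  Δ^5: 0  0
  Δ^6: 0
The second differences are constant (-48) and nonzero, while all higher differences vanish, so the minimal degree is 2.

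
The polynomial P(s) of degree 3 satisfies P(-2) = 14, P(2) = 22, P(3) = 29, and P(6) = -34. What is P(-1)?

1

Write P(s) = as^3 + bs^2 + cs + d. Substituting each data point gives a linear system:
  -8a + 4b - 2c + d = 14
  8a + 4b + 2c + d = 22
  27a + 9b + 3c + d = 29
  216a + 36b + 6c + d = -34
Solving the system yields a = -1, b = 4, c = 6, d = 2.
So P(s) = -s^3 + 4s^2 + 6s + 2.
Then P(-1) = 1.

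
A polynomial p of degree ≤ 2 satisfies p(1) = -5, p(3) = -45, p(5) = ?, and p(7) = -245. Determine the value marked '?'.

The 3 known points determine the degree-2 polynomial uniquely.
Write p(t) = at^2 + bt + c. Substituting each data point gives a linear system:
  a + b + c = -5
  9a + 3b + c = -45
  49a + 7b + c = -245
Solving the system yields a = -5, b = 0, c = 0.
So p(t) = -5t².
Then p(5) = -125.

-125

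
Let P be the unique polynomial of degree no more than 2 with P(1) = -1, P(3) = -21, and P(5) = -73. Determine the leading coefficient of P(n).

Write P(n) = an^2 + bn + c. Substituting each data point gives a linear system:
  a + b + c = -1
  9a + 3b + c = -21
  25a + 5b + c = -73
Solving the system yields a = -4, b = 6, c = -3.
So P(n) = -4n² + 6n - 3.
The leading coefficient is -4.

-4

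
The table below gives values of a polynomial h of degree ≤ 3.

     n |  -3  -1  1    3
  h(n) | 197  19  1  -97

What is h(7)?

Forward differences of the values at n = -3, -1, 1, 3:
  h  : 197  19  1  -97
  Δ  : -178  -18  -98
  Δ^2: 160  -80
  Δ^3: -240
The third differences are constant, confirming degree 3.
Interpolating (Newton forward form) and evaluating at n = 7 gives h(7) = -1493.

-1493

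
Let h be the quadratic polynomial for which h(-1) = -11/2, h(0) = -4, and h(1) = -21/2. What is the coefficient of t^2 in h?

Write h(t) = at^2 + bt + c. Substituting each data point gives a linear system:
  a - b + c = -11/2
  c = -4
  a + b + c = -21/2
Solving the system yields a = -4, b = -5/2, c = -4.
So h(t) = -4t² - (5/2)t - 4.
The leading coefficient is -4.

-4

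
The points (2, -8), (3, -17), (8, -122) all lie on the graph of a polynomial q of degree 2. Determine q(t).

Using the Lagrange interpolation formula with nodes 2, 3, 8:
  L_0(t) = (t - 3)(t - 8) / 6
  L_1(t) = (t - 2)(t - 8) / -5
  L_2(t) = (t - 2)(t - 3) / 30
Then q(t) = -8·L_0(t) - 17·L_1(t) - 122·L_2(t).
Expanding and collecting terms gives q(t) = -2t^2 + t - 2.
Check: q(8) = -122. ✓

q(t) = -2t^2 + t - 2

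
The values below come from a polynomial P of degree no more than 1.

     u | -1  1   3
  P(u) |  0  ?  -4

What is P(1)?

-2

The 2 known points determine the degree-1 polynomial uniquely.
Write P(u) = au + b. Substituting each data point gives a linear system:
  -a + b = 0
  3a + b = -4
Solving the system yields a = -1, b = -1.
So P(u) = -u - 1.
Then P(1) = -2.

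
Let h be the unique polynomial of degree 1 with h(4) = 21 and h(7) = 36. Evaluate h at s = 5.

Write h(s) = as + b. Substituting each data point gives a linear system:
  4a + b = 21
  7a + b = 36
Solving the system yields a = 5, b = 1.
So h(s) = 5s + 1.
Then h(5) = 26.

26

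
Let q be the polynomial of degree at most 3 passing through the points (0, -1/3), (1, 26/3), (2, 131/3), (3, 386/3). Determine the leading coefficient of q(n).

4

Write q(n) = an^3 + bn^2 + cn + d. Substituting each data point gives a linear system:
  d = -1/3
  a + b + c + d = 26/3
  8a + 4b + 2c + d = 131/3
  27a + 9b + 3c + d = 386/3
Solving the system yields a = 4, b = 1, c = 4, d = -1/3.
So q(n) = 4n^3 + n^2 + 4n - 1/3.
The leading coefficient is 4.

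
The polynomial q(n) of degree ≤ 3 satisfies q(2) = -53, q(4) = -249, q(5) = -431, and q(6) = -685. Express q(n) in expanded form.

q(n) = -2n^3 - 6n^2 - 6n - 1

Write q(n) = an^3 + bn^2 + cn + d. Substituting each data point gives a linear system:
  8a + 4b + 2c + d = -53
  64a + 16b + 4c + d = -249
  125a + 25b + 5c + d = -431
  216a + 36b + 6c + d = -685
Solving the system yields a = -2, b = -6, c = -6, d = -1.
So q(n) = -2n^3 - 6n^2 - 6n - 1.
Check: q(6) = -685. ✓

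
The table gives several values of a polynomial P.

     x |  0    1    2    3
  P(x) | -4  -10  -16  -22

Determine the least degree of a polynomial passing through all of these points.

1

Forward differences of the values at x = 0, 1, 2, 3:
  P  : -4  -10  -16  -22
  Δ  : -6  -6  -6
  Δ^2: 0  0
  Δ^3: 0
The first differences are constant (-6) and nonzero, while all higher differences vanish, so the minimal degree is 1.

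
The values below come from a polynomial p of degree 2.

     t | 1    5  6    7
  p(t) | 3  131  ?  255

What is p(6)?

The 3 known points determine the degree-2 polynomial uniquely.
Write p(t) = at^2 + bt + c. Substituting each data point gives a linear system:
  a + b + c = 3
  25a + 5b + c = 131
  49a + 7b + c = 255
Solving the system yields a = 5, b = 2, c = -4.
So p(t) = 5t² + 2t - 4.
Then p(6) = 188.

188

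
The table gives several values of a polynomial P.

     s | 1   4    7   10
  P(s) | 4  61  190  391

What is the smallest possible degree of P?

2

Forward differences of the values at s = 1, 4, 7, 10:
  P  : 4  61  190  391
  Δ  : 57  129  201
  Δ^2: 72  72
  Δ^3: 0
The second differences are constant (72) and nonzero, while all higher differences vanish, so the minimal degree is 2.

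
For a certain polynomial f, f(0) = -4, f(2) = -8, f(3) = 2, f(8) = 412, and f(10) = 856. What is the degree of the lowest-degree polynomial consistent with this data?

3

Divided differences on the nodes 0, 2, 3, 8, 10:
  order 0: -4  -8  2  412  856
  order 1: -2  10  82  222
  order 2: 4  12  20
  order 3: 1  1
  order 4: 0
The order-3 divided differences are all 1 (nonzero) and every higher order vanishes, so the data lies on a polynomial of degree exactly 3.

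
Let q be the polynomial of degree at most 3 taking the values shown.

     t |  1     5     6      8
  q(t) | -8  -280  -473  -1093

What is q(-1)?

Using the Lagrange interpolation formula with nodes 1, 5, 6, 8:
  L_0(t) = (t - 5)(t - 6)(t - 8) / -140
  L_1(t) = (t - 1)(t - 6)(t - 8) / 12
  L_2(t) = (t - 1)(t - 5)(t - 8) / -10
  L_3(t) = (t - 1)(t - 5)(t - 6) / 42
Then q(t) = -8·L_0(t) - 280·L_1(t) - 473·L_2(t) - 1093·L_3(t).
Expanding and collecting terms gives q(t) = -2t^3 - t^2 - 5.
Evaluating at t = -1: q(-1) = -4.

-4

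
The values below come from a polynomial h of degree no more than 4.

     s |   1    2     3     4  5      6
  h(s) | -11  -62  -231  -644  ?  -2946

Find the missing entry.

-1475

On equispaced nodes a degree-4 polynomial has vanishing fifth forward difference, so
  - h(1) + 5·h(2) - 10·h(3) + 10·h(4) - 5·h(5) + h(6) = 0.
Substituting the known values and solving for h(5):
  -5·h(5) = 7375
  h(5) = -1475.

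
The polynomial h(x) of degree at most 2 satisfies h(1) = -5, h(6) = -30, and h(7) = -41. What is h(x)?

h(x) = -x^2 + 2x - 6

Write h(x) = ax^2 + bx + c. Substituting each data point gives a linear system:
  a + b + c = -5
  36a + 6b + c = -30
  49a + 7b + c = -41
Solving the system yields a = -1, b = 2, c = -6.
So h(x) = -x² + 2x - 6.
Check: h(6) = -30. ✓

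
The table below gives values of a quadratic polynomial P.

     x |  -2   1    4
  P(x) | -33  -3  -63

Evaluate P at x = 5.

-103

Forward differences of the values at x = -2, 1, 4:
  P  : -33  -3  -63
  Δ  : 30  -60
  Δ^2: -90
The second differences are constant, confirming degree 2.
Interpolating (Newton forward form) and evaluating at x = 5 gives P(5) = -103.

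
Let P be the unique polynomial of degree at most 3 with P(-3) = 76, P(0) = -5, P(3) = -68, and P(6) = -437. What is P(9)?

-1436

Write P(t) = at^3 + bt^2 + ct + d. Substituting each data point gives a linear system:
  -27a + 9b - 3c + d = 76
  d = -5
  27a + 9b + 3c + d = -68
  216a + 36b + 6c + d = -437
Solving the system yields a = -2, b = 1, c = -6, d = -5.
So P(t) = -2t³ + t² - 6t - 5.
Then P(9) = -1436.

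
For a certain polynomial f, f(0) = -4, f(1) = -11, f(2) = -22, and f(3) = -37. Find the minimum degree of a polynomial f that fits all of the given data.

2

Forward differences of the values at t = 0, 1, 2, 3:
  f  : -4  -11  -22  -37
  Δ  : -7  -11  -15
  Δ^2: -4  -4
  Δ^3: 0
The second differences are constant (-4) and nonzero, while all higher differences vanish, so the minimal degree is 2.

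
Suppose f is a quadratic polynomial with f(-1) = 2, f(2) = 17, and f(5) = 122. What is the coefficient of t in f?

0

Write f(t) = at^2 + bt + c. Substituting each data point gives a linear system:
  a - b + c = 2
  4a + 2b + c = 17
  25a + 5b + c = 122
Solving the system yields a = 5, b = 0, c = -3.
So f(t) = 5t^2 - 3.
The coefficient of t is 0.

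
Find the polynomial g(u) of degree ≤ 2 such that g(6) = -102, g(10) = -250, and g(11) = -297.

Write g(u) = au^2 + bu + c. Substituting each data point gives a linear system:
  36a + 6b + c = -102
  100a + 10b + c = -250
  121a + 11b + c = -297
Solving the system yields a = -2, b = -5, c = 0.
So g(u) = -2u² - 5u.
Check: g(11) = -297. ✓

g(u) = -2u^2 - 5u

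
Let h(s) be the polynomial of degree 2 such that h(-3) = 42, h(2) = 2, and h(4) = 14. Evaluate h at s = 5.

26

Using the Lagrange interpolation formula with nodes -3, 2, 4:
  L_0(s) = (s - 2)(s - 4) / 35
  L_1(s) = (s + 3)(s - 4) / -10
  L_2(s) = (s + 3)(s - 2) / 14
Then h(s) = 42·L_0(s) + 2·L_1(s) + 14·L_2(s).
Expanding and collecting terms gives h(s) = 2s² - 6s + 6.
Evaluating at s = 5: h(5) = 26.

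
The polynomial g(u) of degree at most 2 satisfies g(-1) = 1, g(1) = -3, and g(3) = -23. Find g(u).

g(u) = -2u^2 - 2u + 1

Using the Lagrange interpolation formula with nodes -1, 1, 3:
  L_0(u) = (u - 1)(u - 3) / 8
  L_1(u) = (u + 1)(u - 3) / -4
  L_2(u) = (u + 1)(u - 1) / 8
Then g(u) = 1·L_0(u) - 3·L_1(u) - 23·L_2(u).
Expanding and collecting terms gives g(u) = -2u^2 - 2u + 1.
Check: g(1) = -3. ✓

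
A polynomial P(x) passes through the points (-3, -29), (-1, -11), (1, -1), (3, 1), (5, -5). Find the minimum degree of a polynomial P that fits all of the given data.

Forward differences of the values at x = -3, -1, 1, 3, 5:
  P  : -29  -11  -1  1  -5
  Δ  : 18  10  2  -6
  Δ^2: -8  -8  -8
  Δ^3: 0  0
  Δ^4: 0
The second differences are constant (-8) and nonzero, while all higher differences vanish, so the minimal degree is 2.

2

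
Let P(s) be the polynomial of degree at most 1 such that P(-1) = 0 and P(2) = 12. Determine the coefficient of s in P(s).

Write P(s) = as + b. Substituting each data point gives a linear system:
  -a + b = 0
  2a + b = 12
Solving the system yields a = 4, b = 4.
So P(s) = 4s + 4.
The leading coefficient is 4.

4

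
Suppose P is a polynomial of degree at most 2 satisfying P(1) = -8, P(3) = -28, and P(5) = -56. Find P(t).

Using the Lagrange interpolation formula with nodes 1, 3, 5:
  L_0(t) = (t - 3)(t - 5) / 8
  L_1(t) = (t - 1)(t - 5) / -4
  L_2(t) = (t - 1)(t - 3) / 8
Then P(t) = -8·L_0(t) - 28·L_1(t) - 56·L_2(t).
Expanding and collecting terms gives P(t) = -t² - 6t - 1.
Check: P(5) = -56. ✓

P(t) = -t^2 - 6t - 1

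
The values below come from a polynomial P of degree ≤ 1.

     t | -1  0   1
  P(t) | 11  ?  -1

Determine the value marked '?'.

5

The 2 known points determine the degree-1 polynomial uniquely.
Write P(t) = at + b. Substituting each data point gives a linear system:
  -a + b = 11
  a + b = -1
Solving the system yields a = -6, b = 5.
So P(t) = -6t + 5.
Then P(0) = 5.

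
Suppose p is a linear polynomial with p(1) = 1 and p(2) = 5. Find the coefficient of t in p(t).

Write p(t) = at + b. Substituting each data point gives a linear system:
  a + b = 1
  2a + b = 5
Solving the system yields a = 4, b = -3.
So p(t) = 4t - 3.
The leading coefficient is 4.

4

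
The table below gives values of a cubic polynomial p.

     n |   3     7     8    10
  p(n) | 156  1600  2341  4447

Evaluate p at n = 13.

Write p(n) = an^3 + bn^2 + cn + d. Substituting each data point gives a linear system:
  27a + 9b + 3c + d = 156
  343a + 49b + 7c + d = 1600
  512a + 64b + 8c + d = 2341
  1000a + 100b + 10c + d = 4447
Solving the system yields a = 4, b = 4, c = 5, d = -3.
So p(n) = 4n^3 + 4n^2 + 5n - 3.
Then p(13) = 9526.

9526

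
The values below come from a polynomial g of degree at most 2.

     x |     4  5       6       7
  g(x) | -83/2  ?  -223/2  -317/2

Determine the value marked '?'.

The 3 known points determine the degree-2 polynomial uniquely.
Write g(x) = ax^2 + bx + c. Substituting each data point gives a linear system:
  16a + 4b + c = -83/2
  36a + 6b + c = -223/2
  49a + 7b + c = -317/2
Solving the system yields a = -4, b = 5, c = 5/2.
So g(x) = -4x^2 + 5x + 5/2.
Then g(5) = -145/2.

-145/2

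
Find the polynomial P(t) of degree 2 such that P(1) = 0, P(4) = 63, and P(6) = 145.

Write P(t) = at^2 + bt + c. Substituting each data point gives a linear system:
  a + b + c = 0
  16a + 4b + c = 63
  36a + 6b + c = 145
Solving the system yields a = 4, b = 1, c = -5.
So P(t) = 4t² + t - 5.
Check: P(6) = 145. ✓

P(t) = 4t^2 + t - 5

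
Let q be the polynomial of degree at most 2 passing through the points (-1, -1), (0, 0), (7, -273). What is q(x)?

Write q(x) = ax^2 + bx + c. Substituting each data point gives a linear system:
  a - b + c = -1
  c = 0
  49a + 7b + c = -273
Solving the system yields a = -5, b = -4, c = 0.
So q(x) = -5x² - 4x.
Check: q(7) = -273. ✓

q(x) = -5x^2 - 4x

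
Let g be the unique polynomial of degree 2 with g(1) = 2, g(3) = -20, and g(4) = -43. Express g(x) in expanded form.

Using the Lagrange interpolation formula with nodes 1, 3, 4:
  L_0(x) = (x - 3)(x - 4) / 6
  L_1(x) = (x - 1)(x - 4) / -2
  L_2(x) = (x - 1)(x - 3) / 3
Then g(x) = 2·L_0(x) - 20·L_1(x) - 43·L_2(x).
Expanding and collecting terms gives g(x) = -4x^2 + 5x + 1.
Check: g(4) = -43. ✓

g(x) = -4x^2 + 5x + 1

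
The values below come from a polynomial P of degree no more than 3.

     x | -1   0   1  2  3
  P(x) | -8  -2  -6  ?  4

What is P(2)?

-8

On equispaced nodes a degree-3 polynomial has vanishing fourth forward difference, so
  P(-1) - 4·P(0) + 6·P(1) - 4·P(2) + P(3) = 0.
Substituting the known values and solving for P(2):
  -4·P(2) = 32
  P(2) = -8.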